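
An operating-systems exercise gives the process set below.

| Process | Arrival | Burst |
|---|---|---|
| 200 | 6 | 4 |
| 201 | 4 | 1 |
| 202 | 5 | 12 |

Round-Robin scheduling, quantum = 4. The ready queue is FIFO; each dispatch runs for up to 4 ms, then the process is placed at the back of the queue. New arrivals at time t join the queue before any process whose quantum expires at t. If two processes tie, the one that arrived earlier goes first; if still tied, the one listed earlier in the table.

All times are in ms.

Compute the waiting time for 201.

0

Gantt: | idle 0-4 | 201 4-5 | 202 5-9 | 200 9-13 | 202 13-21 |
Completion: 200=13  201=5  202=21
Turnaround (C−A): 200=7  201=1  202=16
Waiting(201) = turnaround − burst = 1 − 1 = 0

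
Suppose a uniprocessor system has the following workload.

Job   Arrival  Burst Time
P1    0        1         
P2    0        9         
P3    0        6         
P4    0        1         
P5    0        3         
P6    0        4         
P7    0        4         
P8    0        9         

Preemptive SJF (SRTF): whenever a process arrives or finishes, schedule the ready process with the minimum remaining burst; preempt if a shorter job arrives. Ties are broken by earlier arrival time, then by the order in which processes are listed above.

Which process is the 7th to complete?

Schedule: | P1 0-1 | P4 1-2 | P5 2-5 | P6 5-9 | P7 9-13 | P3 13-19 | P2 19-28 | P8 28-37 |
Completion: P1=1  P2=28  P3=19  P4=2  P5=5  P6=9  P7=13  P8=37
Finish order: P1 → P4 → P5 → P6 → P7 → P3 → P2 → P8

P2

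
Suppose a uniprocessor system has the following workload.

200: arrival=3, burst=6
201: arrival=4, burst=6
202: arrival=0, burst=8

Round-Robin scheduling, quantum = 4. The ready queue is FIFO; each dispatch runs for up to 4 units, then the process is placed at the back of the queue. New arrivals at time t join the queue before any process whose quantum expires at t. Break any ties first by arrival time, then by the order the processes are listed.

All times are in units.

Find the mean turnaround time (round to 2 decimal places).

Timeline: | 202 0-4 | 200 4-8 | 201 8-12 | 202 12-16 | 200 16-18 | 201 18-20 |
Completion: 200=18  201=20  202=16
Turnaround (C−A): 200=15  201=16  202=16
Turnaround times: 200=15, 201=16, 202=16
Average turnaround = (15+16+16) / 3 = 47/3 = 15.67

15.67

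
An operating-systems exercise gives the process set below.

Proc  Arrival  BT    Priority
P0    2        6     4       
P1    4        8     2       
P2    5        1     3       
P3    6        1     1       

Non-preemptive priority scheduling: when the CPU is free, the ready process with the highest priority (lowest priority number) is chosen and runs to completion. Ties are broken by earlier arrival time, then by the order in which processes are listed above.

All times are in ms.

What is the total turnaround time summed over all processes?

Timeline: | idle 0-2 | P0 2-8 | P3 8-9 | P1 9-17 | P2 17-18 |
Completion: P0=8  P1=17  P2=18  P3=9
Turnaround (C−A): P0=6  P1=13  P2=13  P3=3
Turnaround = completion − arrival: P0=6, P1=13, P2=13, P3=3
Total turnaround = 6 + 13 + 13 + 3 = 35

35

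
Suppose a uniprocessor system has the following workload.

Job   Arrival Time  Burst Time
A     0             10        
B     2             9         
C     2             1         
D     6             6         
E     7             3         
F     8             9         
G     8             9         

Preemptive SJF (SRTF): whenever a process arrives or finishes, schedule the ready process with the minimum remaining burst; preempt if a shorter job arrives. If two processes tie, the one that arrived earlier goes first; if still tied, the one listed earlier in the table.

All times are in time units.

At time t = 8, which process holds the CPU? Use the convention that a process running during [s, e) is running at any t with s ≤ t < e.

Gantt: | A 0-2 | C 2-3 | A 3-7 | E 7-10 | A 10-14 | D 14-20 | B 20-29 | F 29-38 | G 38-47 |
Completion: A=14  B=29  C=3  D=20  E=10  F=38  G=47

E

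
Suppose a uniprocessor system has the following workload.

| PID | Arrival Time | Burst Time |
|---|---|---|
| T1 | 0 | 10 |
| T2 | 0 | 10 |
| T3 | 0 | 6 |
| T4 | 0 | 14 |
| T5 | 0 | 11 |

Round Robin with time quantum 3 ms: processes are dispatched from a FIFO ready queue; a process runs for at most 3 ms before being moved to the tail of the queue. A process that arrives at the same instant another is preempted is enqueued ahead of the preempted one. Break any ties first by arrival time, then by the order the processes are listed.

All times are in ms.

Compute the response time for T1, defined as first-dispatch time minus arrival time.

Schedule: | T1 0-3 | T2 3-6 | T3 6-9 | T4 9-12 | T5 12-15 | T1 15-18 | T2 18-21 | T3 21-24 | T4 24-27 | T5 27-30 | T1 30-33 | T2 33-36 | T4 36-39 | T5 39-42 | T1 42-43 | T2 43-44 | T4 44-47 | T5 47-49 | T4 49-51 |
Completion: T1=43  T2=44  T3=24  T4=51  T5=49
Turnaround (C−A): T1=43  T2=44  T3=24  T4=51  T5=49
Response(T1) = first start − arrival = 0 − 0 = 0

0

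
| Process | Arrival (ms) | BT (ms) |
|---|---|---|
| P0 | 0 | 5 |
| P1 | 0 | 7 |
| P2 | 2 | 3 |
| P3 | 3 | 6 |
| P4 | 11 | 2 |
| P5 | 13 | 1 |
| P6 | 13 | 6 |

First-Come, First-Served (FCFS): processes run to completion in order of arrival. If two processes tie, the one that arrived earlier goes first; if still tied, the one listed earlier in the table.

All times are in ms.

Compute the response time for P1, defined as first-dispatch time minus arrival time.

Schedule: | P0 0-5 | P1 5-12 | P2 12-15 | P3 15-21 | P4 21-23 | P5 23-24 | P6 24-30 |
Completion: P0=5  P1=12  P2=15  P3=21  P4=23  P5=24  P6=30
Response(P1) = first start − arrival = 5 − 0 = 5

5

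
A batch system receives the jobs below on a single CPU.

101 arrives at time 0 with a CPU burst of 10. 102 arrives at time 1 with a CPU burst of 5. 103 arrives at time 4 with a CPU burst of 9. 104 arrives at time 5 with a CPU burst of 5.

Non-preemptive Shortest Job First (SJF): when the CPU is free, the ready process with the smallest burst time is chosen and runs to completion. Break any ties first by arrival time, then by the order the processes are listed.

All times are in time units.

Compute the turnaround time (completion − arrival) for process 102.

Schedule: | 101 0-10 | 102 10-15 | 104 15-20 | 103 20-29 |
Completion: 101=10  102=15  103=29  104=20
Turnaround(102) = completion − arrival = 15 − 1 = 14

14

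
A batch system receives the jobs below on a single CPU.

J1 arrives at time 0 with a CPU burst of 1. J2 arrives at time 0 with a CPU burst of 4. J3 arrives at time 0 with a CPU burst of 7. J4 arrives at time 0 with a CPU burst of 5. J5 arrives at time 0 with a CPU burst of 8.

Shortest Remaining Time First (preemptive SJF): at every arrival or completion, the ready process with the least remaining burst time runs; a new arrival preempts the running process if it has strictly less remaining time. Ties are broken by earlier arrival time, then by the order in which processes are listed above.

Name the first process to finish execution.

J1

Schedule: | J1 0-1 | J2 1-5 | J4 5-10 | J3 10-17 | J5 17-25 |
Completion: J1=1  J2=5  J3=17  J4=10  J5=25
Turnaround (C−A): J1=1  J2=5  J3=17  J4=10  J5=25
Finish order: J1 → J2 → J4 → J3 → J5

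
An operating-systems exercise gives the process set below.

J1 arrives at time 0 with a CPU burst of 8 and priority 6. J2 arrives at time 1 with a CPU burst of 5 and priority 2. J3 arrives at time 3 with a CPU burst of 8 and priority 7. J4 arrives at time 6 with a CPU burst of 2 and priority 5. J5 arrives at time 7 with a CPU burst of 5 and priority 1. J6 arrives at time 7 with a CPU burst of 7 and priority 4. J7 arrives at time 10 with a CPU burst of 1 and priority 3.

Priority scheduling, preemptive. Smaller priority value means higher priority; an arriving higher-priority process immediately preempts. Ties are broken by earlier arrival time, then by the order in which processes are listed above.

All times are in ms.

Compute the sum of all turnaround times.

Schedule: | J1 0-1 | J2 1-6 | J4 6-7 | J5 7-12 | J7 12-13 | J6 13-20 | J4 20-21 | J1 21-28 | J3 28-36 |
Completion: J1=28  J2=6  J3=36  J4=21  J5=12  J6=20  J7=13
Turnaround (C−A): J1=28  J2=5  J3=33  J4=15  J5=5  J6=13  J7=3
Turnaround = completion − arrival: J1=28, J2=5, J3=33, J4=15, J5=5, J6=13, J7=3
Total turnaround = 28 + 5 + 33 + 15 + 5 + 13 + 3 = 102

102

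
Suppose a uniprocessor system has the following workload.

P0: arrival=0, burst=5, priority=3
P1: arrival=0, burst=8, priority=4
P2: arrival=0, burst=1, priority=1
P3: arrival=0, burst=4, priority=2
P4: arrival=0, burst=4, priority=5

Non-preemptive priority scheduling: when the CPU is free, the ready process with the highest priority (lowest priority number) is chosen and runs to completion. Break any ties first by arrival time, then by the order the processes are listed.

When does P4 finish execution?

Gantt: | P2 0-1 | P3 1-5 | P0 5-10 | P1 10-18 | P4 18-22 |
Completion: P0=10  P1=18  P2=1  P3=5  P4=22
Turnaround (C−A): P0=10  P1=18  P2=1  P3=5  P4=22

22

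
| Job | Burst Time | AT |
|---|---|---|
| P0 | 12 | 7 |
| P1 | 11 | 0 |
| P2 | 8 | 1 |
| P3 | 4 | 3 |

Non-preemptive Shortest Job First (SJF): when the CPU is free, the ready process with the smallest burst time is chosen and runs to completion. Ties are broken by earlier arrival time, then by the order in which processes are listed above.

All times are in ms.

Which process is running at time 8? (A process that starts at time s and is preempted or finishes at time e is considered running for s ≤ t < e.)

Gantt: | P1 0-11 | P3 11-15 | P2 15-23 | P0 23-35 |
Completion: P0=35  P1=11  P2=23  P3=15
Turnaround (C−A): P0=28  P1=11  P2=22  P3=12

P1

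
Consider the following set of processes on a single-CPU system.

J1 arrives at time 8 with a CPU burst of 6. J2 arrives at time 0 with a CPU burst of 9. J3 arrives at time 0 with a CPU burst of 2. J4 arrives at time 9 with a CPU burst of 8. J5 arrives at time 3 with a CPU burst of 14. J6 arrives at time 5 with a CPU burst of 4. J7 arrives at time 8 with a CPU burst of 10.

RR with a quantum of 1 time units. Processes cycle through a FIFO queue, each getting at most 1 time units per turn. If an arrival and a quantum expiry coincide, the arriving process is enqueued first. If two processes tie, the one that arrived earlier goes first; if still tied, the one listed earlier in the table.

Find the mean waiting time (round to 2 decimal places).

23.57

Schedule: | J2 0-1 | J3 1-2 | J2 2-3 | J3 3-4 | J5 4-5 | J2 5-6 | J6 6-7 | J5 7-8 | J2 8-9 | J6 9-10 | J1 10-11 | J7 11-12 | J5 12-13 | J4 13-14 | J2 14-15 | J6 15-16 | J1 16-17 | J7 17-18 | J5 18-19 | J4 19-20 | J2 20-21 | J6 21-22 | J1 22-23 | J7 23-24 | J5 24-25 | J4 25-26 | J2 26-27 | J1 27-28 | J7 28-29 | J5 29-30 | J4 30-31 | J2 31-32 | J1 32-33 | J7 33-34 | J5 34-35 | J4 35-36 | J2 36-37 | J1 37-38 | J7 38-39 | J5 39-40 | J4 40-41 | J7 41-42 | J5 42-43 | J4 43-44 | J7 44-45 | J5 45-46 | J4 46-47 | J7 47-48 | J5 48-49 | J7 49-50 | J5 50-53 |
Completion: J1=38  J2=37  J3=4  J4=47  J5=53  J6=22  J7=50
Waiting times: J1=24, J2=28, J3=2, J4=30, J5=36, J6=13, J7=32
Average waiting = (24+28+2+30+36+13+32) / 7 = 165/7 = 23.57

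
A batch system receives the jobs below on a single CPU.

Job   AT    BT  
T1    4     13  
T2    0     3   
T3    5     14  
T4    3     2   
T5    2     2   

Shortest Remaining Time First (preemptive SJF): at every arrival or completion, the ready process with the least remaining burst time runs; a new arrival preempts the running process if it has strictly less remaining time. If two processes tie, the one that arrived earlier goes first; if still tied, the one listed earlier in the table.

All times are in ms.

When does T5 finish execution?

Timeline: | T2 0-3 | T5 3-5 | T4 5-7 | T1 7-20 | T3 20-34 |
Completion: T1=20  T2=3  T3=34  T4=7  T5=5
Turnaround (C−A): T1=16  T2=3  T3=29  T4=4  T5=3

5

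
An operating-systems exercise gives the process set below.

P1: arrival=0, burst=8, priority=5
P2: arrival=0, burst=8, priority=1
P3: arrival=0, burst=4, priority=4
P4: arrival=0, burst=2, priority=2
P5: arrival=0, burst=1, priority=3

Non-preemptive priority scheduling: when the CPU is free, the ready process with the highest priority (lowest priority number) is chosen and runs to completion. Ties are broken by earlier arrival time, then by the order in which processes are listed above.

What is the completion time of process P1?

23

Timeline: | P2 0-8 | P4 8-10 | P5 10-11 | P3 11-15 | P1 15-23 |
Completion: P1=23  P2=8  P3=15  P4=10  P5=11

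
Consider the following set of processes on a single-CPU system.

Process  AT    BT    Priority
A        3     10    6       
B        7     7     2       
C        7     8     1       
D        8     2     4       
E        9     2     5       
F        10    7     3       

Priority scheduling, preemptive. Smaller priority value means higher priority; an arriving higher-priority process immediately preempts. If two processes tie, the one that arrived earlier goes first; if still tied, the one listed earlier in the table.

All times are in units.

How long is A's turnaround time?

36

Timeline: | idle 0-3 | A 3-7 | C 7-15 | B 15-22 | F 22-29 | D 29-31 | E 31-33 | A 33-39 |
Completion: A=39  B=22  C=15  D=31  E=33  F=29
Turnaround (C−A): A=36  B=15  C=8  D=23  E=24  F=19
Turnaround(A) = completion − arrival = 39 − 3 = 36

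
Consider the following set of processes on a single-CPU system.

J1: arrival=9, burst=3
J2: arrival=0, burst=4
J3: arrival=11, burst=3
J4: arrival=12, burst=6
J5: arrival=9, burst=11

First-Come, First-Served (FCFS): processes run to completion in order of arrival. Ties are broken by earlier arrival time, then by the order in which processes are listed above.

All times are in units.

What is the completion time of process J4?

32

Schedule: | J2 0-4 | idle 4-9 | J1 9-12 | J5 12-23 | J3 23-26 | J4 26-32 |
Completion: J1=12  J2=4  J3=26  J4=32  J5=23
Turnaround (C−A): J1=3  J2=4  J3=15  J4=20  J5=14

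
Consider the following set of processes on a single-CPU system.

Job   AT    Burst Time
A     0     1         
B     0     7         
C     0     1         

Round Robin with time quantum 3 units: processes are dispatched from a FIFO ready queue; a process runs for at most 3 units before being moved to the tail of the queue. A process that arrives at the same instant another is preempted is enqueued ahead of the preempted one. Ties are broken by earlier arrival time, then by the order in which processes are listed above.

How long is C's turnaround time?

5

Timeline: | A 0-1 | B 1-4 | C 4-5 | B 5-9 |
Completion: A=1  B=9  C=5
Turnaround (C−A): A=1  B=9  C=5
Turnaround(C) = completion − arrival = 5 − 0 = 5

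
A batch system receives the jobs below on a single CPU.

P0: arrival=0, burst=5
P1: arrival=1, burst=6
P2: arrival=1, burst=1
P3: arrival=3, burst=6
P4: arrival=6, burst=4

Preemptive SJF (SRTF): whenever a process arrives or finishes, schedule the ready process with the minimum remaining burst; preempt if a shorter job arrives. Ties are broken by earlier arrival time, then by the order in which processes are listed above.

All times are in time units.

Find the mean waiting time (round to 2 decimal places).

Gantt: | P0 0-1 | P2 1-2 | P0 2-6 | P4 6-10 | P1 10-16 | P3 16-22 |
Completion: P0=6  P1=16  P2=2  P3=22  P4=10
Turnaround (C−A): P0=6  P1=15  P2=1  P3=19  P4=4
Waiting times: P0=1, P1=9, P2=0, P3=13, P4=0
Average waiting = (1+9+0+13+0) / 5 = 23/5 = 4.60

4.60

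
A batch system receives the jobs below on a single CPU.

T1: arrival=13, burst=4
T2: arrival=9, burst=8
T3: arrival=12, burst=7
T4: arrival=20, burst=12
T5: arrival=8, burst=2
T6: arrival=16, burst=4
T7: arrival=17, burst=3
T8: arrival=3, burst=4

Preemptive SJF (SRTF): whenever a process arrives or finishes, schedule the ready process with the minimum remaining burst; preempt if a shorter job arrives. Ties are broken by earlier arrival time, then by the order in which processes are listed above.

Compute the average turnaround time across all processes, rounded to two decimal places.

Timeline: | idle 0-3 | T8 3-7 | idle 7-8 | T5 8-10 | T2 10-13 | T1 13-17 | T7 17-20 | T6 20-24 | T2 24-29 | T3 29-36 | T4 36-48 |
Completion: T1=17  T2=29  T3=36  T4=48  T5=10  T6=24  T7=20  T8=7
Turnaround (C−A): T1=4  T2=20  T3=24  T4=28  T5=2  T6=8  T7=3  T8=4
Turnaround times: T1=4, T2=20, T3=24, T4=28, T5=2, T6=8, T7=3, T8=4
Average turnaround = (4+20+24+28+2+8+3+4) / 8 = 93/8 = 11.63

11.63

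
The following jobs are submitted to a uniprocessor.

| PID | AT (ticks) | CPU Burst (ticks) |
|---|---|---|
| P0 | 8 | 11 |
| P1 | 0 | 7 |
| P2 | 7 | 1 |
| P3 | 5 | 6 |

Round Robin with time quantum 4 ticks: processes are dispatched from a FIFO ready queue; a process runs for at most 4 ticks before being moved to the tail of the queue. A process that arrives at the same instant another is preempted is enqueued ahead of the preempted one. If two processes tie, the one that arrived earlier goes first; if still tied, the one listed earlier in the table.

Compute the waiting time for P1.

0

Timeline: | P1 0-7 | P3 7-11 | P2 11-12 | P0 12-16 | P3 16-18 | P0 18-25 |
Completion: P0=25  P1=7  P2=12  P3=18
Waiting(P1) = turnaround − burst = 7 − 7 = 0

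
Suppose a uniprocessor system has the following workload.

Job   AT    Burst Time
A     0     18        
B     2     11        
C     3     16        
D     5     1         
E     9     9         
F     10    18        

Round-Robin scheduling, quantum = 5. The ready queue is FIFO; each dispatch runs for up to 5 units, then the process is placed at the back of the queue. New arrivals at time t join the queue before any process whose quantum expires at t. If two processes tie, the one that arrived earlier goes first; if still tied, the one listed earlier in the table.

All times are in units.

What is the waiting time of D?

10

Timeline: | A 0-5 | B 5-10 | C 10-15 | D 15-16 | A 16-21 | E 21-26 | F 26-31 | B 31-36 | C 36-41 | A 41-46 | E 46-50 | F 50-55 | B 55-56 | C 56-61 | A 61-64 | F 64-69 | C 69-70 | F 70-73 |
Completion: A=64  B=56  C=70  D=16  E=50  F=73
Turnaround (C−A): A=64  B=54  C=67  D=11  E=41  F=63
Waiting(D) = turnaround − burst = 11 − 1 = 10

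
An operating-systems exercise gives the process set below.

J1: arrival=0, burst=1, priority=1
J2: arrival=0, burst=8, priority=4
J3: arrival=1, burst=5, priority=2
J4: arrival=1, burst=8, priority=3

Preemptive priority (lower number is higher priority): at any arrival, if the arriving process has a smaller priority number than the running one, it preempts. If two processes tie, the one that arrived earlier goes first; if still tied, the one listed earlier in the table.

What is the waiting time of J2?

14

Gantt: | J1 0-1 | J3 1-6 | J4 6-14 | J2 14-22 |
Completion: J1=1  J2=22  J3=6  J4=14
Turnaround (C−A): J1=1  J2=22  J3=5  J4=13
Waiting(J2) = turnaround − burst = 22 − 8 = 14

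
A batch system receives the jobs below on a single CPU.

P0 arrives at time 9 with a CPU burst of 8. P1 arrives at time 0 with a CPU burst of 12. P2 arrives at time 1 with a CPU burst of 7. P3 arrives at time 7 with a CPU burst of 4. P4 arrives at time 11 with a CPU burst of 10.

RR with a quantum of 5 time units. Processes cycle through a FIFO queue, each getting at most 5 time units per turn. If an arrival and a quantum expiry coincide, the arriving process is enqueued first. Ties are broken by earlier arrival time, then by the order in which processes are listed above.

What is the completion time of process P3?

19

Schedule: | P1 0-5 | P2 5-10 | P1 10-15 | P3 15-19 | P0 19-24 | P2 24-26 | P4 26-31 | P1 31-33 | P0 33-36 | P4 36-41 |
Completion: P0=36  P1=33  P2=26  P3=19  P4=41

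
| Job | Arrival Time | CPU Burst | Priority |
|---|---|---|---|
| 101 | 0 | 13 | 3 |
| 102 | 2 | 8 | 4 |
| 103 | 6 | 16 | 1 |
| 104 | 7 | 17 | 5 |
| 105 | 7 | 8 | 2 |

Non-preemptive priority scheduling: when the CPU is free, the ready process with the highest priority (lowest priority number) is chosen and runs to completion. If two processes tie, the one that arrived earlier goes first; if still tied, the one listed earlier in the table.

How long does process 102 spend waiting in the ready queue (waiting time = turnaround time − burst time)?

35

Schedule: | 101 0-13 | 103 13-29 | 105 29-37 | 102 37-45 | 104 45-62 |
Completion: 101=13  102=45  103=29  104=62  105=37
Turnaround (C−A): 101=13  102=43  103=23  104=55  105=30
Waiting(102) = turnaround − burst = 43 − 8 = 35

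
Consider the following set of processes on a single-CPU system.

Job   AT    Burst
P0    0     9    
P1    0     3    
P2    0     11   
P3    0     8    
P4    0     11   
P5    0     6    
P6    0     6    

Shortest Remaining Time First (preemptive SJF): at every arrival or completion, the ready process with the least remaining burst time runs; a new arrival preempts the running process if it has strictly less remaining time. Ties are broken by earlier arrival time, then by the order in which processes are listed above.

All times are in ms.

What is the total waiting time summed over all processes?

125

Schedule: | P1 0-3 | P5 3-9 | P6 9-15 | P3 15-23 | P0 23-32 | P2 32-43 | P4 43-54 |
Completion: P0=32  P1=3  P2=43  P3=23  P4=54  P5=9  P6=15
Turnaround (C−A): P0=32  P1=3  P2=43  P3=23  P4=54  P5=9  P6=15
Waiting = turnaround − burst: P0=23, P1=0, P2=32, P3=15, P4=43, P5=3, P6=9
Total waiting = 23 + 0 + 32 + 15 + 43 + 3 + 9 = 125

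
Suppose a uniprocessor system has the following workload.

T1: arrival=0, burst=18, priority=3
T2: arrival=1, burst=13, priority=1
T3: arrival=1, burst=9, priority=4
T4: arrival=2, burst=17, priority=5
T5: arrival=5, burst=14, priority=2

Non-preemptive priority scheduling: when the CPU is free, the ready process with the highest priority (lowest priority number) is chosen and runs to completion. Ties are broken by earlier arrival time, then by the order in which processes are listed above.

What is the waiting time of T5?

Gantt: | T1 0-18 | T2 18-31 | T5 31-45 | T3 45-54 | T4 54-71 |
Completion: T1=18  T2=31  T3=54  T4=71  T5=45
Waiting(T5) = turnaround − burst = 40 − 14 = 26

26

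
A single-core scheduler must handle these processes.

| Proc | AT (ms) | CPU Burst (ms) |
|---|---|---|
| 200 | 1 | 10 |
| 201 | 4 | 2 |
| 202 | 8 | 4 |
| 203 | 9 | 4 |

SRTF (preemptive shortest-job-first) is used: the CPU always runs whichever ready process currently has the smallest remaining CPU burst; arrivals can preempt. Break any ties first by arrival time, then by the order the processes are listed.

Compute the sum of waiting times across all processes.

13

Timeline: | idle 0-1 | 200 1-4 | 201 4-6 | 200 6-8 | 202 8-12 | 203 12-16 | 200 16-21 |
Completion: 200=21  201=6  202=12  203=16
Waiting = turnaround − burst: 200=10, 201=0, 202=0, 203=3
Total waiting = 10 + 0 + 0 + 3 = 13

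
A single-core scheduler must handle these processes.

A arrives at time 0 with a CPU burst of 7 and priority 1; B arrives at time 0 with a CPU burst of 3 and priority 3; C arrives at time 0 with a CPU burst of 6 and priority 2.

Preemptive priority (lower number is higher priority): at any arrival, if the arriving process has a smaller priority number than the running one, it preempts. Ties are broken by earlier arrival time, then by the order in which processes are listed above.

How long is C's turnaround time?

Timeline: | A 0-7 | C 7-13 | B 13-16 |
Completion: A=7  B=16  C=13
Turnaround (C−A): A=7  B=16  C=13
Turnaround(C) = completion − arrival = 13 − 0 = 13

13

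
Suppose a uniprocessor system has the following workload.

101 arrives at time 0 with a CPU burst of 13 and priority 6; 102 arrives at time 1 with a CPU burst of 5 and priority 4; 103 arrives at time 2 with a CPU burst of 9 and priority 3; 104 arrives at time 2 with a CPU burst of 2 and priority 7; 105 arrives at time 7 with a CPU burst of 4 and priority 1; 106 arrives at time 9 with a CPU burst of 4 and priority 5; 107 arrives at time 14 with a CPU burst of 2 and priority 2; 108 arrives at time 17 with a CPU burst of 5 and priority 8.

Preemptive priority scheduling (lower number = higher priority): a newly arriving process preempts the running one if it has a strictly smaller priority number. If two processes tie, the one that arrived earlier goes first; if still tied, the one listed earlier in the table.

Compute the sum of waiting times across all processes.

Schedule: | 101 0-1 | 102 1-2 | 103 2-7 | 105 7-11 | 103 11-14 | 107 14-16 | 103 16-17 | 102 17-21 | 106 21-25 | 101 25-37 | 104 37-39 | 108 39-44 |
Completion: 101=37  102=21  103=17  104=39  105=11  106=25  107=16  108=44
Turnaround (C−A): 101=37  102=20  103=15  104=37  105=4  106=16  107=2  108=27
Waiting = turnaround − burst: 101=24, 102=15, 103=6, 104=35, 105=0, 106=12, 107=0, 108=22
Total waiting = 24 + 15 + 6 + 35 + 0 + 12 + 0 + 22 = 114

114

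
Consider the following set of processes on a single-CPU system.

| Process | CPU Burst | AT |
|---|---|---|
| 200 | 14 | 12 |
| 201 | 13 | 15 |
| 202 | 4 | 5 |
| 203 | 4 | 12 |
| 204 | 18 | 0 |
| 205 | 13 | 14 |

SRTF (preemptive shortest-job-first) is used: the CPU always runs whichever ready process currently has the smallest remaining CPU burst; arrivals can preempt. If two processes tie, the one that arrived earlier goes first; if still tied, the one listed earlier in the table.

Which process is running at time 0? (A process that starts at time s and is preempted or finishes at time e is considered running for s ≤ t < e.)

204

Timeline: | 204 0-5 | 202 5-9 | 204 9-12 | 203 12-16 | 204 16-26 | 205 26-39 | 201 39-52 | 200 52-66 |
Completion: 200=66  201=52  202=9  203=16  204=26  205=39
Turnaround (C−A): 200=54  201=37  202=4  203=4  204=26  205=25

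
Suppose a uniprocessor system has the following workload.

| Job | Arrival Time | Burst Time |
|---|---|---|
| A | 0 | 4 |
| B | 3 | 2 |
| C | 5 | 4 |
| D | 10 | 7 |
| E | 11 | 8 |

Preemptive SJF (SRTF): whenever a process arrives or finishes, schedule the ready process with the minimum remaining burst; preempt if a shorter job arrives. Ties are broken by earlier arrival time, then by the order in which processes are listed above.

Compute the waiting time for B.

Schedule: | A 0-4 | B 4-6 | C 6-10 | D 10-17 | E 17-25 |
Completion: A=4  B=6  C=10  D=17  E=25
Waiting(B) = turnaround − burst = 3 − 2 = 1

1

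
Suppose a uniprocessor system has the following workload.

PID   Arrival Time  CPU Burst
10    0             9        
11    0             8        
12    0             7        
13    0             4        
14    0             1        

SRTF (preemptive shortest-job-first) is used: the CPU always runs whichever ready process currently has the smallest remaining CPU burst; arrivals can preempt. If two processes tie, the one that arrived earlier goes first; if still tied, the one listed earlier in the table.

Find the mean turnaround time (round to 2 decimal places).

13.40

Gantt: | 14 0-1 | 13 1-5 | 12 5-12 | 11 12-20 | 10 20-29 |
Completion: 10=29  11=20  12=12  13=5  14=1
Turnaround times: 10=29, 11=20, 12=12, 13=5, 14=1
Average turnaround = (29+20+12+5+1) / 5 = 67/5 = 13.40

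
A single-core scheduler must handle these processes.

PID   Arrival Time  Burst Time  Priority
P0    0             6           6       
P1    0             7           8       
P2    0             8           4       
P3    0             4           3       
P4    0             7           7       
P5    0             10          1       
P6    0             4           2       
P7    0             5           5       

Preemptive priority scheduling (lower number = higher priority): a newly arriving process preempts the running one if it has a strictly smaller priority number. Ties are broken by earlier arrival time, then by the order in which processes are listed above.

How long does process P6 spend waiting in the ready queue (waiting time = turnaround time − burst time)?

Timeline: | P5 0-10 | P6 10-14 | P3 14-18 | P2 18-26 | P7 26-31 | P0 31-37 | P4 37-44 | P1 44-51 |
Completion: P0=37  P1=51  P2=26  P3=18  P4=44  P5=10  P6=14  P7=31
Turnaround (C−A): P0=37  P1=51  P2=26  P3=18  P4=44  P5=10  P6=14  P7=31
Waiting(P6) = turnaround − burst = 14 − 4 = 10

10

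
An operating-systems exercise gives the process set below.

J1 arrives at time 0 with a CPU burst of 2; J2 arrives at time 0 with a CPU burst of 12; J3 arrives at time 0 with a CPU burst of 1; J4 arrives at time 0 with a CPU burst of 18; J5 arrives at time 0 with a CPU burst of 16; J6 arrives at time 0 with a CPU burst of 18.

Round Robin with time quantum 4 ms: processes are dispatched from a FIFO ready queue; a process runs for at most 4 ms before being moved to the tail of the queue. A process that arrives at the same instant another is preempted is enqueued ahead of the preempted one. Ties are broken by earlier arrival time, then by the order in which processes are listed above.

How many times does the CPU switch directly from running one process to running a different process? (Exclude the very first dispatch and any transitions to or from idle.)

18

Timeline: | J1 0-2 | J2 2-6 | J3 6-7 | J4 7-11 | J5 11-15 | J6 15-19 | J2 19-23 | J4 23-27 | J5 27-31 | J6 31-35 | J2 35-39 | J4 39-43 | J5 43-47 | J6 47-51 | J4 51-55 | J5 55-59 | J6 59-63 | J4 63-65 | J6 65-67 |
Completion: J1=2  J2=39  J3=7  J4=65  J5=59  J6=67
Turnaround (C−A): J1=2  J2=39  J3=7  J4=65  J5=59  J6=67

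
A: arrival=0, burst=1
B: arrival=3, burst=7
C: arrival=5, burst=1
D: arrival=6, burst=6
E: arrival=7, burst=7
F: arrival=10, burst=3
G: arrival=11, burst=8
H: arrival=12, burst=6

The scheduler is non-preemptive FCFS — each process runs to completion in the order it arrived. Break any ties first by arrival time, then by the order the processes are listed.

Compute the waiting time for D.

Gantt: | A 0-1 | idle 1-3 | B 3-10 | C 10-11 | D 11-17 | E 17-24 | F 24-27 | G 27-35 | H 35-41 |
Completion: A=1  B=10  C=11  D=17  E=24  F=27  G=35  H=41
Turnaround (C−A): A=1  B=7  C=6  D=11  E=17  F=17  G=24  H=29
Waiting(D) = turnaround − burst = 11 − 6 = 5

5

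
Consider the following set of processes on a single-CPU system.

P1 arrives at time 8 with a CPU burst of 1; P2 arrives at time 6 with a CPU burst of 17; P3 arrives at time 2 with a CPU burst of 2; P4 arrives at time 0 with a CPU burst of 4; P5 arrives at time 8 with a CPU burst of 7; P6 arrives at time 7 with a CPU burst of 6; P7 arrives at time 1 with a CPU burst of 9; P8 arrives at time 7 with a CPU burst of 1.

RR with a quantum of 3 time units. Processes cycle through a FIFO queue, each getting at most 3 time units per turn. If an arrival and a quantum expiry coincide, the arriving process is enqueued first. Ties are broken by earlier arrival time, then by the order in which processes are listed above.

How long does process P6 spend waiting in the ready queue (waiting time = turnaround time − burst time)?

19

Timeline: | P4 0-3 | P7 3-6 | P3 6-8 | P4 8-9 | P2 9-12 | P7 12-15 | P6 15-18 | P8 18-19 | P1 19-20 | P5 20-23 | P2 23-26 | P7 26-29 | P6 29-32 | P5 32-35 | P2 35-38 | P5 38-39 | P2 39-47 |
Completion: P1=20  P2=47  P3=8  P4=9  P5=39  P6=32  P7=29  P8=19
Waiting(P6) = turnaround − burst = 25 − 6 = 19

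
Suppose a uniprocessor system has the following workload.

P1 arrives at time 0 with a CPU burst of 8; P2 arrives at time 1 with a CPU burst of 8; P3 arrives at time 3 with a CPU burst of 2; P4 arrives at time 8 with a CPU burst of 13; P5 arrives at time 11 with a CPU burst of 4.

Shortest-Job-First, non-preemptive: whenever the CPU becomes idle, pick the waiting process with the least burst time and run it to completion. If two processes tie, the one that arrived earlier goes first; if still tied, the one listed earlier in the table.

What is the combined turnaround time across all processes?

70

Schedule: | P1 0-8 | P3 8-10 | P2 10-18 | P5 18-22 | P4 22-35 |
Completion: P1=8  P2=18  P3=10  P4=35  P5=22
Turnaround (C−A): P1=8  P2=17  P3=7  P4=27  P5=11
Turnaround = completion − arrival: P1=8, P2=17, P3=7, P4=27, P5=11
Total turnaround = 8 + 17 + 7 + 27 + 11 = 70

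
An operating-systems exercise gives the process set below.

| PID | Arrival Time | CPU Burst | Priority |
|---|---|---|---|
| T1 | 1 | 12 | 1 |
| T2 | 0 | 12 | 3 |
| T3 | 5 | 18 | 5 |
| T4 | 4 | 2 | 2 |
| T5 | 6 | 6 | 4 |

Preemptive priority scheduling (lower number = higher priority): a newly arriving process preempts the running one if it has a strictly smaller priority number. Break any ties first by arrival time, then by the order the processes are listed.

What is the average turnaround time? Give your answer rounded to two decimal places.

Timeline: | T2 0-1 | T1 1-13 | T4 13-15 | T2 15-26 | T5 26-32 | T3 32-50 |
Completion: T1=13  T2=26  T3=50  T4=15  T5=32
Turnaround times: T1=12, T2=26, T3=45, T4=11, T5=26
Average turnaround = (12+26+45+11+26) / 5 = 120/5 = 24.00

24.00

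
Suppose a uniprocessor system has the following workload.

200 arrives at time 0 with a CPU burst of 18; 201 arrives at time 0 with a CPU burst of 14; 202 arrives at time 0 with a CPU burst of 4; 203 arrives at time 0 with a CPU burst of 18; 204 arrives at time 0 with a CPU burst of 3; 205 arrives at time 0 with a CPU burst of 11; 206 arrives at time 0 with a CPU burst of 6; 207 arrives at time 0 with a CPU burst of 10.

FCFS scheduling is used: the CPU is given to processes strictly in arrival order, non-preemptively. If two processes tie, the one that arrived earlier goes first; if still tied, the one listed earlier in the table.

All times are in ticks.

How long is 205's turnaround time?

Gantt: | 200 0-18 | 201 18-32 | 202 32-36 | 203 36-54 | 204 54-57 | 205 57-68 | 206 68-74 | 207 74-84 |
Completion: 200=18  201=32  202=36  203=54  204=57  205=68  206=74  207=84
Turnaround (C−A): 200=18  201=32  202=36  203=54  204=57  205=68  206=74  207=84
Turnaround(205) = completion − arrival = 68 − 0 = 68

68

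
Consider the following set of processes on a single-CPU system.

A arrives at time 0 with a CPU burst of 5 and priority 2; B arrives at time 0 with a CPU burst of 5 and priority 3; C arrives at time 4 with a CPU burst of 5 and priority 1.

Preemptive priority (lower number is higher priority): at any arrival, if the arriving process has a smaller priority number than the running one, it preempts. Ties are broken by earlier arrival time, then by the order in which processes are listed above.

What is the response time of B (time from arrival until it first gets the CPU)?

Timeline: | A 0-4 | C 4-9 | A 9-10 | B 10-15 |
Completion: A=10  B=15  C=9
Turnaround (C−A): A=10  B=15  C=5
Response(B) = first start − arrival = 10 − 0 = 10

10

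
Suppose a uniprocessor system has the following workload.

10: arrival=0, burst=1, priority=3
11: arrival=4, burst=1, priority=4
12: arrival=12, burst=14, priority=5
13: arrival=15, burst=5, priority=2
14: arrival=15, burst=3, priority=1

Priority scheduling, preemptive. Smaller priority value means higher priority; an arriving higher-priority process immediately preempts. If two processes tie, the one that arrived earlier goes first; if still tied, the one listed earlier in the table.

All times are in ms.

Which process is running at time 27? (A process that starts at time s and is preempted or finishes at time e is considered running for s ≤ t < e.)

12

Timeline: | 10 0-1 | idle 1-4 | 11 4-5 | idle 5-12 | 12 12-15 | 14 15-18 | 13 18-23 | 12 23-34 |
Completion: 10=1  11=5  12=34  13=23  14=18
Turnaround (C−A): 10=1  11=1  12=22  13=8  14=3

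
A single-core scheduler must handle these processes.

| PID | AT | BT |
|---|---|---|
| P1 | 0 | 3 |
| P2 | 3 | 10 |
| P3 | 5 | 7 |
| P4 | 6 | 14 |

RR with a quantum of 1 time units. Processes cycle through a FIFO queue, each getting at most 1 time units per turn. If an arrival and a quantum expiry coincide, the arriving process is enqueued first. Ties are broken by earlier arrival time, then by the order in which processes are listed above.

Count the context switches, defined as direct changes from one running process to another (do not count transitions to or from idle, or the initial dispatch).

Gantt: | P1 0-3 | P2 3-5 | P3 5-6 | P2 6-7 | P4 7-8 | P3 8-9 | P2 9-10 | P4 10-11 | P3 11-12 | P2 12-13 | P4 13-14 | P3 14-15 | P2 15-16 | P4 16-17 | P3 17-18 | P2 18-19 | P4 19-20 | P3 20-21 | P2 21-22 | P4 22-23 | P3 23-24 | P2 24-25 | P4 25-26 | P2 26-27 | P4 27-34 |
Completion: P1=3  P2=27  P3=24  P4=34

24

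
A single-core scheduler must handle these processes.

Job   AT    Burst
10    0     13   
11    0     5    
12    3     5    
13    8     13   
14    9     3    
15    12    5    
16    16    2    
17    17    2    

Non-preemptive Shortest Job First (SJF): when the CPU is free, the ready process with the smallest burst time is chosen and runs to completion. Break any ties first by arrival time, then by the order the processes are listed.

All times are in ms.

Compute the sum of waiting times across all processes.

58

Schedule: | 11 0-5 | 12 5-10 | 14 10-13 | 15 13-18 | 16 18-20 | 17 20-22 | 10 22-35 | 13 35-48 |
Completion: 10=35  11=5  12=10  13=48  14=13  15=18  16=20  17=22
Waiting = turnaround − burst: 10=22, 11=0, 12=2, 13=27, 14=1, 15=1, 16=2, 17=3
Total waiting = 22 + 0 + 2 + 27 + 1 + 1 + 2 + 3 = 58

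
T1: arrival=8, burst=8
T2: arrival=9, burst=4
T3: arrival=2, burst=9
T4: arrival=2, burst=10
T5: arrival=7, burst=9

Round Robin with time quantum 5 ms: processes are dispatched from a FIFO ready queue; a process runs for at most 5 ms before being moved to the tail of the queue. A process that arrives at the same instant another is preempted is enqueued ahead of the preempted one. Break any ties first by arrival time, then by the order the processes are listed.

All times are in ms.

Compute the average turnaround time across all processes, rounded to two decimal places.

27.80

Gantt: | idle 0-2 | T3 2-7 | T4 7-12 | T5 12-17 | T3 17-21 | T1 21-26 | T2 26-30 | T4 30-35 | T5 35-39 | T1 39-42 |
Completion: T1=42  T2=30  T3=21  T4=35  T5=39
Turnaround (C−A): T1=34  T2=21  T3=19  T4=33  T5=32
Turnaround times: T1=34, T2=21, T3=19, T4=33, T5=32
Average turnaround = (34+21+19+33+32) / 5 = 139/5 = 27.80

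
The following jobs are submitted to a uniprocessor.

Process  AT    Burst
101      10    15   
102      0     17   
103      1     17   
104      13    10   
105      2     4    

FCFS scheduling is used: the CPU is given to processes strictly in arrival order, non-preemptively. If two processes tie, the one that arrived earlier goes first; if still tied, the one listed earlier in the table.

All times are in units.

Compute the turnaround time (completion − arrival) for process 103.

Timeline: | 102 0-17 | 103 17-34 | 105 34-38 | 101 38-53 | 104 53-63 |
Completion: 101=53  102=17  103=34  104=63  105=38
Turnaround(103) = completion − arrival = 34 − 1 = 33

33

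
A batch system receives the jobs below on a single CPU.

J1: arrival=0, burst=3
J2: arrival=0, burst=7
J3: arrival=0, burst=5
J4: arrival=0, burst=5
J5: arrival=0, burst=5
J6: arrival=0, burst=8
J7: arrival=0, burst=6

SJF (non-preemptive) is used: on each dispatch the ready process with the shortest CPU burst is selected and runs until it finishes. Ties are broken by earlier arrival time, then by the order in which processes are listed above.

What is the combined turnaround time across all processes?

136

Timeline: | J1 0-3 | J3 3-8 | J4 8-13 | J5 13-18 | J7 18-24 | J2 24-31 | J6 31-39 |
Completion: J1=3  J2=31  J3=8  J4=13  J5=18  J6=39  J7=24
Turnaround = completion − arrival: J1=3, J2=31, J3=8, J4=13, J5=18, J6=39, J7=24
Total turnaround = 3 + 31 + 8 + 13 + 18 + 39 + 24 = 136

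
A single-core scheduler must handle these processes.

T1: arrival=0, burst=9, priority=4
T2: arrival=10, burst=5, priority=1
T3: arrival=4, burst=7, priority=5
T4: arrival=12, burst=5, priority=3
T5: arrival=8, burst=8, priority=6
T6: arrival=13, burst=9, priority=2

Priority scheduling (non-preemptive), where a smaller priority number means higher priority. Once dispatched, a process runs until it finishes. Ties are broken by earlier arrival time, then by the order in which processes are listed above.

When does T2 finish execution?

21

Schedule: | T1 0-9 | T3 9-16 | T2 16-21 | T6 21-30 | T4 30-35 | T5 35-43 |
Completion: T1=9  T2=21  T3=16  T4=35  T5=43  T6=30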